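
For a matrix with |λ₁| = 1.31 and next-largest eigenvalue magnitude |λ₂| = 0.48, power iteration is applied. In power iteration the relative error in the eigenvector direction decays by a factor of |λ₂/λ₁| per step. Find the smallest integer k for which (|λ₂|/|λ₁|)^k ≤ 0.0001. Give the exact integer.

|λ₂/λ₁| = 0.48/1.31 = 0.36641
Need k ≥ ln(0.0001) / ln(0.36641) = -9.2103 / -1.0040 ≈ 9.174
Smallest integer k satisfying the bound: 10

10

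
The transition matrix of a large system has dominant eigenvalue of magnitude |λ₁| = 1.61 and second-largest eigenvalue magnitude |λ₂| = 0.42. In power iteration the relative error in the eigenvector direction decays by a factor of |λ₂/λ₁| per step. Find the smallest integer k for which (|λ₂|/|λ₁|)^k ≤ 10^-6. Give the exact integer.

|λ₂/λ₁| = 0.42/1.61 = 0.26087
Need k ≥ ln(10^-6) / ln(0.26087) = -13.8155 / -1.3437 ≈ 10.281
Smallest integer k satisfying the bound: 11

11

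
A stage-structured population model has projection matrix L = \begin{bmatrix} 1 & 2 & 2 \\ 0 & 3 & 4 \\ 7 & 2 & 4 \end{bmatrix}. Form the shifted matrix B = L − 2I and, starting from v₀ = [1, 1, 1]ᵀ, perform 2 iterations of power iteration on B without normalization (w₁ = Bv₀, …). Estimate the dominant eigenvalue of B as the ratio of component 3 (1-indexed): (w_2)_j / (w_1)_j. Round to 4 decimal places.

B = L − 2I has rows (-1, 2, 2); (0, 1, 4); (7, 2, 2)
w1 = Bv₀ = ((-1)·1 + 2·1 + 2·1; 0·1 + 1·1 + 4·1; 7·1 + 2·1 + 2·1) = (3, 5, 11)
w2 = Bw1 = ((-1)·3 + 2·5 + 2·11; 0·3 + 1·5 + 4·11; 7·3 + 2·5 + 2·11) = (29, 49, 53)
Ratio: 53/11 = 4.8182

μ ≈ 4.8182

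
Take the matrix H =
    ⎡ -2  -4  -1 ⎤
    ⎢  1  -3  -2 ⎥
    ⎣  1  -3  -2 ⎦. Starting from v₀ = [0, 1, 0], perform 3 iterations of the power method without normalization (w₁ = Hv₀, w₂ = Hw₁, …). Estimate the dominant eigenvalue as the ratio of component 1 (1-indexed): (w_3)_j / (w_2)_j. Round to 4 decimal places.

-4.3913

w1 = Hv₀ = (-4, -3, -3)
w2 = Hw1 = (23, 11, 11)
w3 = Hw2 = (-101, -32, -32)
Ratio at component: -101 / 23 = -4.3913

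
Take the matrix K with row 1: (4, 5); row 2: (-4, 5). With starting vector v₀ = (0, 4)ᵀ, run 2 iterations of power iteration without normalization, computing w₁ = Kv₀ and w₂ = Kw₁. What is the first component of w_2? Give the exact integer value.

w1 = Kv₀ = (4·0 + 5·4; (-4)·0 + 5·4) = (20, 20)
w2 = Kw1 = (4·20 + 5·20; (-4)·20 + 5·20) = (180, 20)
The requested component of w2 is 180.

180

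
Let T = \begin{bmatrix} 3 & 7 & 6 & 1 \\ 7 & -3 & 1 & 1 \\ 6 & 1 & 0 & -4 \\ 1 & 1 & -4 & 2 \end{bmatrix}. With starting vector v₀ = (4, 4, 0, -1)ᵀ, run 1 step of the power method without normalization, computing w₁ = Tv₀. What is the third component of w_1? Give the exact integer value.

32

w1 = Tv₀ = (39, 15, 32, 6)
The requested component of w1 is 32.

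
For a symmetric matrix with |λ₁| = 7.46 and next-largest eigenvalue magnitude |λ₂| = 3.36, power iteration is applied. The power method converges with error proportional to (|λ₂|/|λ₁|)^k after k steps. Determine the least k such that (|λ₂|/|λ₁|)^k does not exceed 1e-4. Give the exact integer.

|λ₂/λ₁| = 3.36/7.46 = 0.45040
Need k ≥ ln(1e-4) / ln(0.45040) = -9.2103 / -0.7976 ≈ 11.547
Smallest integer k satisfying the bound: 12

12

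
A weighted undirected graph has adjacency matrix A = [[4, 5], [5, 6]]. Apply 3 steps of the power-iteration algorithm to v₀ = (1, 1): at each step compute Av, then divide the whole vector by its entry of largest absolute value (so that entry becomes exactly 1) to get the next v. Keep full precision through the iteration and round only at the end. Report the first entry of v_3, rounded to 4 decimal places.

Av0 = (9.00000, 11.00000); divide by 11.00000 → v1 = (0.81818, 1.00000)
Av1 = (8.27273, 10.09091); divide by 10.09091 → v2 = (0.81982, 1.00000)
Av2 = (8.27928, 10.09910); divide by 10.09910 → v3 = (0.81980, 1.00000)
Requested entry of v3: 919/1121 = 0.8198

0.8198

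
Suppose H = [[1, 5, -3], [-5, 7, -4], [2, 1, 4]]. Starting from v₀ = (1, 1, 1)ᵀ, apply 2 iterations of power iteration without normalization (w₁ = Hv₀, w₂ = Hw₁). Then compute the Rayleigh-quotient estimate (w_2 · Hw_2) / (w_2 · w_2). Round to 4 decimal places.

w1 = Hv₀ = (1·1 + 5·1 + (-3)·1; (-5)·1 + 7·1 + (-4)·1; 2·1 + 1·1 + 4·1) = (3, -2, 7)
w2 = Hw1 = (1·3 + 5·(-2) + (-3)·7; (-5)·3 + 7·(-2) + (-4)·7; 2·3 + 1·(-2) + 4·7) = (-28, -57, 32)
Hw2 = (-409, -387, 15)
w2·Hw2 = (-28)·(-409) + (-57)·(-387) + 32·15 = 33991; w2·w2 = (-28)·(-28) + (-57)·(-57) + 32·32 = 5057
λ ≈ 33991/5057 = 6.7216

λ ≈ 6.7216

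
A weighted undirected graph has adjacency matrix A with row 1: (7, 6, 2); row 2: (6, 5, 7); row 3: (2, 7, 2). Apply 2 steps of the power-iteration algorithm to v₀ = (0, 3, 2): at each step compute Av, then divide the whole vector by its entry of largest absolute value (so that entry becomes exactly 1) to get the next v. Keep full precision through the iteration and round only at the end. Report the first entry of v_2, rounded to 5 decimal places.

Av0 = (22.000000, 29.000000, 25.000000); divide by 29.000000 → v1 = (0.758621, 1.000000, 0.862069)
Av1 = (13.034483, 15.586207, 10.241379); divide by 15.586207 → v2 = (0.836283, 1.000000, 0.657080)
Requested entry of v2: 378/452 = 0.83628

0.83628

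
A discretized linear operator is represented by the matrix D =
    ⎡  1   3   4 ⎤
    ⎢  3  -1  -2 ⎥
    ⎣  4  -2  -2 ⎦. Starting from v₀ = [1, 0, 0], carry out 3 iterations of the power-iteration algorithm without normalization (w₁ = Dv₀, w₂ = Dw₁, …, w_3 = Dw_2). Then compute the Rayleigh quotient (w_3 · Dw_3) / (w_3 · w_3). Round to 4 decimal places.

λ ≈ -5.4238

w1 = Dv₀ = (1·1 + 3·0 + 4·0; 3·1 + (-1)·0 + (-2)·0; 4·1 + (-2)·0 + (-2)·0) = (1, 3, 4)
w2 = Dw1 = (1·1 + 3·3 + 4·4; 3·1 + (-1)·3 + (-2)·4; 4·1 + (-2)·3 + (-2)·4) = (26, -8, -10)
w3 = Dw2 = (-38, 106, 140)
Dw3 = (840, -500, -644)
w3·Dw3 = (-38)·840 + 106·(-500) + 140·(-644) = -175080; w3·w3 = (-38)·(-38) + 106·106 + 140·140 = 32280
λ ≈ -175080/32280 = -5.4238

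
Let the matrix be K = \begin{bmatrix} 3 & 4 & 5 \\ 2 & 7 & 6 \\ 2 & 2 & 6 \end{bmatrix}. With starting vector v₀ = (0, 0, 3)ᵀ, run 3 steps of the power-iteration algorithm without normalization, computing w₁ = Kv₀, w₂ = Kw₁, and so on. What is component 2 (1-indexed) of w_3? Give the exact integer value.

3306

w1 = Kv₀ = (15, 18, 18)
w2 = Kw1 = (207, 264, 174)
w3 = Kw2 = (2547, 3306, 1986)
The requested component of w3 is 3306.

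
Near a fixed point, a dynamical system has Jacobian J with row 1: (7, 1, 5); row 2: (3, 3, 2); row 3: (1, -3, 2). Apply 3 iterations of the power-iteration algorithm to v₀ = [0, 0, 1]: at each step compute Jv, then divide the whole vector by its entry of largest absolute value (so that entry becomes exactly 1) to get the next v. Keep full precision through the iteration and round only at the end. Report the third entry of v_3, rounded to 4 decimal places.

Jv0 = (5.00000, 2.00000, 2.00000); divide by 5.00000 → v1 = (1.00000, 0.40000, 0.40000)
Jv1 = (9.40000, 5.00000, 0.60000); divide by 9.40000 → v2 = (1.00000, 0.53191, 0.06383)
Jv2 = (7.85106, 4.72340, -0.46809); divide by 7.85106 → v3 = (1.00000, 0.60163, -0.05962)
Requested entry of v3: -22/369 = -0.0596

-0.0596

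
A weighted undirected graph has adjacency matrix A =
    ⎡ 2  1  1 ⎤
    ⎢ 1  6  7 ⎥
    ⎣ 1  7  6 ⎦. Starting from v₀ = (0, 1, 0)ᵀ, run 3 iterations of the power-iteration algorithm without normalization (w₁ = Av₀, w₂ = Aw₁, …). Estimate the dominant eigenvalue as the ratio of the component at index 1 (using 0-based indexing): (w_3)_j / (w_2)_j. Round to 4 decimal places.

13.0930

w1 = Av₀ = (1, 6, 7)
w2 = Aw1 = (15, 86, 85)
w3 = Aw2 = (201, 1126, 1127)
Ratio at component: 1126 / 86 = 13.0930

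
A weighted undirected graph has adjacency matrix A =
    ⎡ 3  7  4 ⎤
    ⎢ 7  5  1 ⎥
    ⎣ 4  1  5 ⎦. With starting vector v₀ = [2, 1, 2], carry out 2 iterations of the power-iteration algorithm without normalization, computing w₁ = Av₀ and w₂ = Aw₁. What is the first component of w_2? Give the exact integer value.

286

w1 = Av₀ = (21, 21, 19)
w2 = Aw1 = (286, 271, 200)
The requested component of w2 is 286.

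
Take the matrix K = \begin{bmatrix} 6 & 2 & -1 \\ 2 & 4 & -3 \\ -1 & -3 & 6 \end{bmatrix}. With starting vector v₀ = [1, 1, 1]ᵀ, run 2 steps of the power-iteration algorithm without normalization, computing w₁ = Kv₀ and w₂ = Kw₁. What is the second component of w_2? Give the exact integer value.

w1 = Kv₀ = (6·1 + 2·1 + (-1)·1; 2·1 + 4·1 + (-3)·1; (-1)·1 + (-3)·1 + 6·1) = (7, 3, 2)
w2 = Kw1 = (6·7 + 2·3 + (-1)·2; 2·7 + 4·3 + (-3)·2; (-1)·7 + (-3)·3 + 6·2) = (46, 20, -4)
The requested component of w2 is 20.

20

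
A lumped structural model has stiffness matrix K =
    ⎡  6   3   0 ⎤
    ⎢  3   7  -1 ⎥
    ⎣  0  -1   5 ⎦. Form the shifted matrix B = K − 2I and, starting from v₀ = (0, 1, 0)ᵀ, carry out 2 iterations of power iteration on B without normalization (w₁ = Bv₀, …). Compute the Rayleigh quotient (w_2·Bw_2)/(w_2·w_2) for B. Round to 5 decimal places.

7.66254

B = K − 2I has rows (4, 3, 0); (3, 5, -1); (0, -1, 3)
w1 = Bv₀ = (4·0 + 3·1 + 0·0; 3·0 + 5·1 + (-1)·0; 0·0 + (-1)·1 + 3·0) = (3, 5, -1)
w2 = Bw1 = (4·3 + 3·5 + 0·(-1); 3·3 + 5·5 + (-1)·(-1); 0·3 + (-1)·5 + 3·(-1)) = (27, 35, -8)
Bw2 = (213, 264, -59)
w2·Bw2 = 15463; w2·w2 = 2018; μ ≈ 15463/2018 = 7.66254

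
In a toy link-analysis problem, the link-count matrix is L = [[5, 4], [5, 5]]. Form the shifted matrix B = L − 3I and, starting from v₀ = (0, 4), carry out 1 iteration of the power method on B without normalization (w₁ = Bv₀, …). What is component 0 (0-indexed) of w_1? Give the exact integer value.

B = L − 3I has rows (2, 4); (5, 2)
w1 = Bv₀ = (2·0 + 4·4; 5·0 + 2·4) = (16, 8)
Requested component of w1: 16

16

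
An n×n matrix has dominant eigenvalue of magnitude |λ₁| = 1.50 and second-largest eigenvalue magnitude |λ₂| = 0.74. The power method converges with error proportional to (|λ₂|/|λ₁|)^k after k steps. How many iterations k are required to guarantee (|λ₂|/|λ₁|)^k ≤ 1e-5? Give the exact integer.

17

|λ₂/λ₁| = 0.74/1.50 = 0.49333
Need k ≥ ln(1e-5) / ln(0.49333) = -11.5129 / -0.7066 ≈ 16.294
Smallest integer k satisfying the bound: 17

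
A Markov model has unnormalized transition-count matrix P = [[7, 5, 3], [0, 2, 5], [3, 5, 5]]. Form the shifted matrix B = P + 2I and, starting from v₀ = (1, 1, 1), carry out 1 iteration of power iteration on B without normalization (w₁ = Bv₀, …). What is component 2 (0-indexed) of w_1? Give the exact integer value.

B = P + 2I has rows (9, 5, 3); (0, 4, 5); (3, 5, 7)
w1 = Bv₀ = (17, 9, 15)
Requested component of w1: 15

15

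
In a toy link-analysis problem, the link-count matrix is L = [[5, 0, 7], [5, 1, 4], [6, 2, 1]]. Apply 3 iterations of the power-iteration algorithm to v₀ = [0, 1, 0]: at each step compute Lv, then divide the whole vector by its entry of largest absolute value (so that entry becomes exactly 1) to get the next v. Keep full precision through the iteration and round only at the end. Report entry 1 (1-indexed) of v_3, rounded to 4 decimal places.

0.9245

Lv0 = (0.00000, 1.00000, 2.00000); divide by 2.00000 → v1 = (0.00000, 0.50000, 1.00000)
Lv1 = (7.00000, 4.50000, 2.00000); divide by 7.00000 → v2 = (1.00000, 0.64286, 0.28571)
Lv2 = (7.00000, 6.78571, 7.57143); divide by 7.57143 → v3 = (0.92453, 0.89623, 1.00000)
Requested entry of v3: 98/106 = 0.9245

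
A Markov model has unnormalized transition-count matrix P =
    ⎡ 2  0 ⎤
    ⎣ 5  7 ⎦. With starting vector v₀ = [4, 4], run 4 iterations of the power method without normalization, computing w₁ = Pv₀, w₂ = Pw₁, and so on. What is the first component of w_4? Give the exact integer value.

64

w1 = Pv₀ = (8, 48)
w2 = Pw1 = (16, 376)
w3 = Pw2 = (32, 2712)
w4 = Pw3 = (64, 19144)
The requested component of w4 is 64.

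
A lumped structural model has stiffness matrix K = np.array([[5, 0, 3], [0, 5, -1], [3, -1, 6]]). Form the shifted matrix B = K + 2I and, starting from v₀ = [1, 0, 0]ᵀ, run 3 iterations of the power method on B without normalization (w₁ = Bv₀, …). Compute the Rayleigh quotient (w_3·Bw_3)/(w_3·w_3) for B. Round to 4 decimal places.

B = K + 2I has rows (7, 0, 3); (0, 7, -1); (3, -1, 8)
w1 = Bv₀ = (7, 0, 3)
w2 = Bw1 = (58, -3, 45)
w3 = Bw2 = (541, -66, 537)
Bw3 = (5398, -999, 5985)
w3·Bw3 = 6200197; w3·w3 = 585406; μ ≈ 6200197/585406 = 10.5913

μ ≈ 10.5913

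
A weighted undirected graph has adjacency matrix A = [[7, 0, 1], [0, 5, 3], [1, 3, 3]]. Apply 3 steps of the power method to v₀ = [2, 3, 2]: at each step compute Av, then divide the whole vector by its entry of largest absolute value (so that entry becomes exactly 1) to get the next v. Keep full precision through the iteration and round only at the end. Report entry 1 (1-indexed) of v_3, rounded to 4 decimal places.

0.8829

Av0 = (16.00000, 21.00000, 17.00000); divide by 21.00000 → v1 = (0.76190, 1.00000, 0.80952)
Av1 = (6.14286, 7.42857, 6.19048); divide by 7.42857 → v2 = (0.82692, 1.00000, 0.83333)
Av2 = (6.62179, 7.50000, 6.32692); divide by 7.50000 → v3 = (0.88291, 1.00000, 0.84359)
Requested entry of v3: 1033/1170 = 0.8829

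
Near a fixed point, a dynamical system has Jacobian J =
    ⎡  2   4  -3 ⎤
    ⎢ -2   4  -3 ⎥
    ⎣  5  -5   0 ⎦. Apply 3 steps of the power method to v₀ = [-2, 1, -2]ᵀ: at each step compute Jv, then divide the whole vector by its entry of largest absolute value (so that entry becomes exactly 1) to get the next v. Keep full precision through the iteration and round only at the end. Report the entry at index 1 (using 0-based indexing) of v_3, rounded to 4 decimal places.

Jv0 = (6.00000, 14.00000, -15.00000); divide by -15.00000 → v1 = (-0.40000, -0.93333, 1.00000)
Jv1 = (-7.53333, -5.93333, 2.66667); divide by -7.53333 → v2 = (1.00000, 0.78761, -0.35398)
Jv2 = (6.21239, 2.21239, 1.06195); divide by 6.21239 → v3 = (1.00000, 0.35613, 0.17094)
Requested entry of v3: 250/702 = 0.3561

0.3561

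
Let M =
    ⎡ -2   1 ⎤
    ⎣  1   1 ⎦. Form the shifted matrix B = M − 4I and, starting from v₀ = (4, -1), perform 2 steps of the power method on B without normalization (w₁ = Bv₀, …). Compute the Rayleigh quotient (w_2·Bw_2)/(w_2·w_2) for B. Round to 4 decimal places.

-6.3025

B = M − 4I has rows (-6, 1); (1, -3)
w1 = Bv₀ = (-25, 7)
w2 = Bw1 = (157, -46)
Bw2 = (-988, 295)
w2·Bw2 = -168686; w2·w2 = 26765; μ ≈ -168686/26765 = -6.3025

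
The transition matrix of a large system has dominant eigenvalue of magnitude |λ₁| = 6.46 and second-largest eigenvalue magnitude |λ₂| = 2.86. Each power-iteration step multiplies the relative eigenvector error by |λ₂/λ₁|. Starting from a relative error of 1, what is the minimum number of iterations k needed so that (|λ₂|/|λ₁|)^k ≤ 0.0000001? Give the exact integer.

20

|λ₂/λ₁| = 2.86/6.46 = 0.44272
Need k ≥ ln(0.0000001) / ln(0.44272) = -16.1181 / -0.8148 ≈ 19.781
Smallest integer k satisfying the bound: 20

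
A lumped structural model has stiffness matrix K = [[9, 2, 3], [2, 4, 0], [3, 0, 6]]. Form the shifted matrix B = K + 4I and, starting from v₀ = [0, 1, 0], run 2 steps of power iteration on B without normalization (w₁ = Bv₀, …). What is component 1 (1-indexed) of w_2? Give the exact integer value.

B = K + 4I has rows (13, 2, 3); (2, 8, 0); (3, 0, 10)
w1 = Bv₀ = (13·0 + 2·1 + 3·0; 2·0 + 8·1 + 0·0; 3·0 + 0·1 + 10·0) = (2, 8, 0)
w2 = Bw1 = (13·2 + 2·8 + 3·0; 2·2 + 8·8 + 0·0; 3·2 + 0·8 + 10·0) = (42, 68, 6)
Requested component of w2: 42

42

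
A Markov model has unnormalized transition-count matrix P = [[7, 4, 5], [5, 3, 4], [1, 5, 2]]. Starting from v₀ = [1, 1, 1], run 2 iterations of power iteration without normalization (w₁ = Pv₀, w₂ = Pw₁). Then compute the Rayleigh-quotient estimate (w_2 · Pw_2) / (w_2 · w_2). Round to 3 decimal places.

w1 = Pv₀ = (7·1 + 4·1 + 5·1; 5·1 + 3·1 + 4·1; 1·1 + 5·1 + 2·1) = (16, 12, 8)
w2 = Pw1 = (7·16 + 4·12 + 5·8; 5·16 + 3·12 + 4·8; 1·16 + 5·12 + 2·8) = (200, 148, 92)
Pw2 = (2452, 1812, 1124)
w2·Pw2 = 200·2452 + 148·1812 + 92·1124 = 861984; w2·w2 = 200·200 + 148·148 + 92·92 = 70368
λ ≈ 861984/70368 = 12.250

λ ≈ 12.250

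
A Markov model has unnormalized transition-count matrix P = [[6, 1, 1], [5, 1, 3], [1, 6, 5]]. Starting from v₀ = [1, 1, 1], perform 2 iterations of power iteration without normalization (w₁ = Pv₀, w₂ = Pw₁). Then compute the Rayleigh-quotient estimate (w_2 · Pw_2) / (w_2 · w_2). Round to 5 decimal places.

9.51124

w1 = Pv₀ = (6·1 + 1·1 + 1·1; 5·1 + 1·1 + 3·1; 1·1 + 6·1 + 5·1) = (8, 9, 12)
w2 = Pw1 = (6·8 + 1·9 + 1·12; 5·8 + 1·9 + 3·12; 1·8 + 6·9 + 5·12) = (69, 85, 122)
Pw2 = (621, 796, 1189)
w2·Pw2 = 69·621 + 85·796 + 122·1189 = 255567; w2·w2 = 69·69 + 85·85 + 122·122 = 26870
λ ≈ 255567/26870 = 9.51124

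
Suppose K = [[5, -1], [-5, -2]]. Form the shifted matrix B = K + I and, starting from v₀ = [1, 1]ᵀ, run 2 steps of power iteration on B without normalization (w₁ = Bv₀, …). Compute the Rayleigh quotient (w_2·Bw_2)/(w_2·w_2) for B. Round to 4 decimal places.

B = K + I has rows (6, -1); (-5, -1)
w1 = Bv₀ = (5, -6)
w2 = Bw1 = (36, -19)
Bw2 = (235, -161)
w2·Bw2 = 11519; w2·w2 = 1657; μ ≈ 11519/1657 = 6.9517

6.9517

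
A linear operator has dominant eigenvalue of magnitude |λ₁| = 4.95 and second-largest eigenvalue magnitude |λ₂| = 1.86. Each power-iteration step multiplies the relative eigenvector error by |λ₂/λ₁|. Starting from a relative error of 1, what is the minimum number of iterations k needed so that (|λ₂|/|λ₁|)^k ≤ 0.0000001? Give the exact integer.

|λ₂/λ₁| = 1.86/4.95 = 0.37576
Need k ≥ ln(0.0000001) / ln(0.37576) = -16.1181 / -0.9788 ≈ 16.467
Smallest integer k satisfying the bound: 17

17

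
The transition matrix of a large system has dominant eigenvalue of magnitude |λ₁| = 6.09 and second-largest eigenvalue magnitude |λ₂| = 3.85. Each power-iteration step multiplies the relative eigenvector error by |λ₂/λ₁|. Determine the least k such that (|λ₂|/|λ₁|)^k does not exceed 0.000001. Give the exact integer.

31

|λ₂/λ₁| = 3.85/6.09 = 0.63218
Need k ≥ ln(0.000001) / ln(0.63218) = -13.8155 / -0.4586 ≈ 30.127
Smallest integer k satisfying the bound: 31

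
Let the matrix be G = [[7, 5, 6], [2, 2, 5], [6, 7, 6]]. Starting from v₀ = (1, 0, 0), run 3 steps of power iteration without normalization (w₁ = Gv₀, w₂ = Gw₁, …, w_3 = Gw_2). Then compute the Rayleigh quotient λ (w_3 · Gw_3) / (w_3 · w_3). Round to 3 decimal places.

λ ≈ 15.583

w1 = Gv₀ = (7·1 + 5·0 + 6·0; 2·1 + 2·0 + 5·0; 6·1 + 7·0 + 6·0) = (7, 2, 6)
w2 = Gw1 = (7·7 + 5·2 + 6·6; 2·7 + 2·2 + 5·6; 6·7 + 7·2 + 6·6) = (95, 48, 92)
w3 = Gw2 = (1457, 746, 1458)
Gw3 = (22677, 11696, 22712)
w3·Gw3 = 1457·22677 + 746·11696 + 1458·22712 = 74879701; w3·w3 = 1457·1457 + 746·746 + 1458·1458 = 4805129
λ ≈ 74879701/4805129 = 15.583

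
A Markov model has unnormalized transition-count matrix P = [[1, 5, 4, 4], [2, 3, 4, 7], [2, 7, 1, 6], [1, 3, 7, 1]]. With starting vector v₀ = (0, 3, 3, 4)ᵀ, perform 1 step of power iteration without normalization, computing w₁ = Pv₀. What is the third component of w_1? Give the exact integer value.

w1 = Pv₀ = (43, 49, 48, 34)
The requested component of w1 is 48.

48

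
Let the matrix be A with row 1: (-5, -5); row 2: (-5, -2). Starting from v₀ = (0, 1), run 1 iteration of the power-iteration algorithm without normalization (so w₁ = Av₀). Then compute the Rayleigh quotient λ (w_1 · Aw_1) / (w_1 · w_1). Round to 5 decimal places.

w1 = Av₀ = ((-5)·0 + (-5)·1; (-5)·0 + (-2)·1) = (-5, -2)
Aw1 = (35, 29)
w1·Aw1 = (-5)·35 + (-2)·29 = -233; w1·w1 = (-5)·(-5) + (-2)·(-2) = 29
λ ≈ -233/29 = -8.03448

-8.03448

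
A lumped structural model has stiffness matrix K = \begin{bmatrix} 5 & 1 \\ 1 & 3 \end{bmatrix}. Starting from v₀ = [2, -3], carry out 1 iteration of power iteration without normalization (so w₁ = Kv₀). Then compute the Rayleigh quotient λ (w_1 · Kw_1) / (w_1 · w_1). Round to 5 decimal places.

λ ≈ 3.00000

w1 = Kv₀ = (5·2 + 1·(-3); 1·2 + 3·(-3)) = (7, -7)
Kw1 = (28, -14)
w1·Kw1 = 7·28 + (-7)·(-14) = 294; w1·w1 = 7·7 + (-7)·(-7) = 98
λ ≈ 294/98 = 3.00000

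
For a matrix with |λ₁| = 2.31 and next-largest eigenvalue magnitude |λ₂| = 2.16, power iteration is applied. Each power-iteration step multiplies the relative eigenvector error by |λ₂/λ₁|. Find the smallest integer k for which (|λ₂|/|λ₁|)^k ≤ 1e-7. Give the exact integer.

241

|λ₂/λ₁| = 2.16/2.31 = 0.93506
Need k ≥ ln(1e-7) / ln(0.93506) = -16.1181 / -0.0671 ≈ 240.069
Smallest integer k satisfying the bound: 241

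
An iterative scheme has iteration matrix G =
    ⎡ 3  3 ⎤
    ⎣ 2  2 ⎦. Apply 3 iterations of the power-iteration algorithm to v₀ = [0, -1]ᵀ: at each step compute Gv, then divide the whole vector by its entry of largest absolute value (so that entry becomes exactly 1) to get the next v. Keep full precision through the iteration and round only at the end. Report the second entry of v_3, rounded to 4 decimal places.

Gv0 = (-3.00000, -2.00000); divide by -3.00000 → v1 = (1.00000, 0.66667)
Gv1 = (5.00000, 3.33333); divide by 5.00000 → v2 = (1.00000, 0.66667)
Gv2 = (5.00000, 3.33333); divide by 5.00000 → v3 = (1.00000, 0.66667)
Requested entry of v3: -50/-75 = 0.6667

0.6667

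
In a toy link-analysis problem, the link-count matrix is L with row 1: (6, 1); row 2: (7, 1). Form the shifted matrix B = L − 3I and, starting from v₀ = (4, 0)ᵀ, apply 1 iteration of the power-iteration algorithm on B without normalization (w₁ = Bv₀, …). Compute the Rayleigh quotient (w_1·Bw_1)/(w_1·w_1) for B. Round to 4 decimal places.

1.6724

B = L − 3I has rows (3, 1); (7, -2)
w1 = Bv₀ = (12, 28)
Bw1 = (64, 28)
w1·Bw1 = 1552; w1·w1 = 928; μ ≈ 1552/928 = 1.6724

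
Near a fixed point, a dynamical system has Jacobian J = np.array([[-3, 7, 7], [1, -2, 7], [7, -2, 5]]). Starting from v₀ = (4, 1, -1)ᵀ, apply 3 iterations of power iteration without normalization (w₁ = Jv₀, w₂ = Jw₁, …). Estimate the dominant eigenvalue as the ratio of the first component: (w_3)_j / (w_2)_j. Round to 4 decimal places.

5.3243

w1 = Jv₀ = ((-3)·4 + 7·1 + 7·(-1); 1·4 + (-2)·1 + 7·(-1); 7·4 + (-2)·1 + 5·(-1)) = (-12, -5, 21)
w2 = Jw1 = ((-3)·(-12) + 7·(-5) + 7·21; 1·(-12) + (-2)·(-5) + 7·21; 7·(-12) + (-2)·(-5) + 5·21) = (148, 145, 31)
w3 = Jw2 = (788, 75, 901)
Ratio at component: 788 / 148 = 5.3243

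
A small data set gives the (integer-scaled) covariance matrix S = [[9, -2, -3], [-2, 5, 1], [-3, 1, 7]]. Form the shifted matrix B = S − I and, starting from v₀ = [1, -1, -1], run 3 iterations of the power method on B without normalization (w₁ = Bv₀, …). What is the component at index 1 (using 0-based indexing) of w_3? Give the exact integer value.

B = S − I has rows (8, -2, -3); (-2, 4, 1); (-3, 1, 6)
w1 = Bv₀ = (8·1 + (-2)·(-1) + (-3)·(-1); (-2)·1 + 4·(-1) + 1·(-1); (-3)·1 + 1·(-1) + 6·(-1)) = (13, -7, -10)
w2 = Bw1 = (8·13 + (-2)·(-7) + (-3)·(-10); (-2)·13 + 4·(-7) + 1·(-10); (-3)·13 + 1·(-7) + 6·(-10)) = (148, -64, -106)
w3 = Bw2 = (1630, -658, -1144)
Requested component of w3: -658

-658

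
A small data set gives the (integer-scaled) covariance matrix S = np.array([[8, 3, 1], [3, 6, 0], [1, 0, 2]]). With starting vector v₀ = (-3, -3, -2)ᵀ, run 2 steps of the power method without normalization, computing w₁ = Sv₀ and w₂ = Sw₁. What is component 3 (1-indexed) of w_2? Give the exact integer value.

-49

w1 = Sv₀ = (8·(-3) + 3·(-3) + 1·(-2); 3·(-3) + 6·(-3) + 0·(-2); 1·(-3) + 0·(-3) + 2·(-2)) = (-35, -27, -7)
w2 = Sw1 = (8·(-35) + 3·(-27) + 1·(-7); 3·(-35) + 6·(-27) + 0·(-7); 1·(-35) + 0·(-27) + 2·(-7)) = (-368, -267, -49)
The requested component of w2 is -49.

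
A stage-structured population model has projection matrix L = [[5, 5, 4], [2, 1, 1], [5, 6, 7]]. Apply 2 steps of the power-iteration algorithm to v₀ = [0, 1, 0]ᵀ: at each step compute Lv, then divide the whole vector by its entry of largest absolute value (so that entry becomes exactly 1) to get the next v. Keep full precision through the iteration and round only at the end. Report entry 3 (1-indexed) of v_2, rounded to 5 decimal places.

Lv0 = (5.000000, 1.000000, 6.000000); divide by 6.000000 → v1 = (0.833333, 0.166667, 1.000000)
Lv1 = (9.000000, 2.833333, 12.166667); divide by 12.166667 → v2 = (0.739726, 0.232877, 1.000000)
Requested entry of v2: 73/73 = 1.00000

1.00000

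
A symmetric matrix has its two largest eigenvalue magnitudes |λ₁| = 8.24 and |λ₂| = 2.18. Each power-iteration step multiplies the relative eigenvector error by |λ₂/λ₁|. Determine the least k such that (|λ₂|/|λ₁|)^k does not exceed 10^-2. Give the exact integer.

|λ₂/λ₁| = 2.18/8.24 = 0.26456
Need k ≥ ln(10^-2) / ln(0.26456) = -4.6052 / -1.3297 ≈ 3.463
Smallest integer k satisfying the bound: 4

4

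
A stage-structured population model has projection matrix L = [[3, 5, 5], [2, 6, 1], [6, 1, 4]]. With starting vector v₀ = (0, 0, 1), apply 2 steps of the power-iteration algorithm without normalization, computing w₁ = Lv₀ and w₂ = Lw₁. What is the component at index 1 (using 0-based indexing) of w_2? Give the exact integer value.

w1 = Lv₀ = (3·0 + 5·0 + 5·1; 2·0 + 6·0 + 1·1; 6·0 + 1·0 + 4·1) = (5, 1, 4)
w2 = Lw1 = (3·5 + 5·1 + 5·4; 2·5 + 6·1 + 1·4; 6·5 + 1·1 + 4·4) = (40, 20, 47)
The requested component of w2 is 20.

20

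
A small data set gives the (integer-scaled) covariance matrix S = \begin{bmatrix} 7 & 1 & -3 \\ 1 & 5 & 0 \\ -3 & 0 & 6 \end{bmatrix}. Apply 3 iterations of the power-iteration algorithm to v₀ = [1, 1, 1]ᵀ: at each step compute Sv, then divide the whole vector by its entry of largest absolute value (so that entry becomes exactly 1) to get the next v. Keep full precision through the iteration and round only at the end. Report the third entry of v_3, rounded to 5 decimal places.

Sv0 = (5.000000, 6.000000, 3.000000); divide by 6.000000 → v1 = (0.833333, 1.000000, 0.500000)
Sv1 = (5.333333, 5.833333, 0.500000); divide by 5.833333 → v2 = (0.914286, 1.000000, 0.085714)
Sv2 = (7.142857, 5.914286, -2.228571); divide by 7.142857 → v3 = (1.000000, 0.828000, -0.312000)
Requested entry of v3: -78/250 = -0.31200

-0.31200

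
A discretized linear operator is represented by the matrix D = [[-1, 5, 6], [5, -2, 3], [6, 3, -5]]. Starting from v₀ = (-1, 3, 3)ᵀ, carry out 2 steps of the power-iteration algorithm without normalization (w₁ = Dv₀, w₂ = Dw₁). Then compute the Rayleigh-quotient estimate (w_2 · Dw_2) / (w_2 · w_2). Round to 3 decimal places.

-6.965

w1 = Dv₀ = ((-1)·(-1) + 5·3 + 6·3; 5·(-1) + (-2)·3 + 3·3; 6·(-1) + 3·3 + (-5)·3) = (34, -2, -12)
w2 = Dw1 = ((-1)·34 + 5·(-2) + 6·(-12); 5·34 + (-2)·(-2) + 3·(-12); 6·34 + 3·(-2) + (-5)·(-12)) = (-116, 138, 258)
Dw2 = (2354, -82, -1572)
w2·Dw2 = (-116)·2354 + 138·(-82) + 258·(-1572) = -689956; w2·w2 = (-116)·(-116) + 138·138 + 258·258 = 99064
λ ≈ -689956/99064 = -6.965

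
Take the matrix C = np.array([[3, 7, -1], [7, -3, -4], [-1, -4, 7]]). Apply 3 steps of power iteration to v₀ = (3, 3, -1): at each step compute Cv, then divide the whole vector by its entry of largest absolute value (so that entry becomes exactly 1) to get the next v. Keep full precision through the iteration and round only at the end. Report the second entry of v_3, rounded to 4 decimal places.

-0.6051

Cv0 = (31.00000, 16.00000, -22.00000); divide by 31.00000 → v1 = (1.00000, 0.51613, -0.70968)
Cv1 = (7.32258, 8.29032, -8.03226); divide by 8.29032 → v2 = (0.88327, 1.00000, -0.96887)
Cv2 = (10.61868, 7.05837, -11.66537); divide by -11.66537 → v3 = (-0.91027, -0.60507, 1.00000)
Requested entry of v3: 1814/-2998 = -0.6051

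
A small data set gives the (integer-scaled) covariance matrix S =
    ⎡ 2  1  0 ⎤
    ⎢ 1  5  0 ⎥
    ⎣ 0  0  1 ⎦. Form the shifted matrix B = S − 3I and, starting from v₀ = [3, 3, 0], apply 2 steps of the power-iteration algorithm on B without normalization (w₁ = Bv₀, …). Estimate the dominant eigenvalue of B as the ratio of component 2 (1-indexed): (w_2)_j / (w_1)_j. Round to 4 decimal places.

2.0000

B = S − 3I has rows (-1, 1, 0); (1, 2, 0); (0, 0, -2)
w1 = Bv₀ = (0, 9, 0)
w2 = Bw1 = (9, 18, 0)
Ratio: 18/9 = 2.0000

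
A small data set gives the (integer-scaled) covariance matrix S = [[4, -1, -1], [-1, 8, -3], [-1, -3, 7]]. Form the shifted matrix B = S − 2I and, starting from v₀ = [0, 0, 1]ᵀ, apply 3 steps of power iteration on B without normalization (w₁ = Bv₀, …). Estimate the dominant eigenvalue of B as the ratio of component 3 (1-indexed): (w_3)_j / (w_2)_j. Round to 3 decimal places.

B = S − 2I has rows (2, -1, -1); (-1, 6, -3); (-1, -3, 5)
w1 = Bv₀ = (2·0 + (-1)·0 + (-1)·1; (-1)·0 + 6·0 + (-3)·1; (-1)·0 + (-3)·0 + 5·1) = (-1, -3, 5)
w2 = Bw1 = (2·(-1) + (-1)·(-3) + (-1)·5; (-1)·(-1) + 6·(-3) + (-3)·5; (-1)·(-1) + (-3)·(-3) + 5·5) = (-4, -32, 35)
w3 = Bw2 = (-11, -293, 275)
Ratio: 275/35 = 7.857

7.857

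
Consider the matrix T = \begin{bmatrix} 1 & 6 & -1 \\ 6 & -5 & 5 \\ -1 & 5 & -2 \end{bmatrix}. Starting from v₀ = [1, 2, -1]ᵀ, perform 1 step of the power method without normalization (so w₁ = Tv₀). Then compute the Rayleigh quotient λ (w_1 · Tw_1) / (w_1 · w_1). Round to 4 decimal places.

-8.1935

w1 = Tv₀ = (1·1 + 6·2 + (-1)·(-1); 6·1 + (-5)·2 + 5·(-1); (-1)·1 + 5·2 + (-2)·(-1)) = (14, -9, 11)
Tw1 = (-51, 184, -81)
w1·Tw1 = 14·(-51) + (-9)·184 + 11·(-81) = -3261; w1·w1 = 14·14 + (-9)·(-9) + 11·11 = 398
λ ≈ -3261/398 = -8.1935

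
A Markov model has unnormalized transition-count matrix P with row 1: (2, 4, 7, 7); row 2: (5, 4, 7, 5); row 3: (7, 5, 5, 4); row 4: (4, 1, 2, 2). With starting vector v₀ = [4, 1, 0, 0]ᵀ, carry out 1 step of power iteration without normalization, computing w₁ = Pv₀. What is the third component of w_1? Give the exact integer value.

w1 = Pv₀ = (12, 24, 33, 17)
The requested component of w1 is 33.

33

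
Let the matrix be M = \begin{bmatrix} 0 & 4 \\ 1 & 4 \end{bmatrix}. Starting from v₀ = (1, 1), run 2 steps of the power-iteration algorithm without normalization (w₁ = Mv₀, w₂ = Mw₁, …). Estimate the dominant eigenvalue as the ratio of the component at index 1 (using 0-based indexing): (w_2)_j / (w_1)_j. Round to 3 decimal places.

w1 = Mv₀ = (0·1 + 4·1; 1·1 + 4·1) = (4, 5)
w2 = Mw1 = (0·4 + 4·5; 1·4 + 4·5) = (20, 24)
Ratio at component: 24 / 5 = 4.800

4.800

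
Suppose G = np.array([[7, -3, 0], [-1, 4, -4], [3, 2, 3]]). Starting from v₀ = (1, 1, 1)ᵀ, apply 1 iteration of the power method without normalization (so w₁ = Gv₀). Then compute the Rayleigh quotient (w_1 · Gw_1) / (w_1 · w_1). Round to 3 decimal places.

5.383

w1 = Gv₀ = (7·1 + (-3)·1 + 0·1; (-1)·1 + 4·1 + (-4)·1; 3·1 + 2·1 + 3·1) = (4, -1, 8)
Gw1 = (31, -40, 34)
w1·Gw1 = 4·31 + (-1)·(-40) + 8·34 = 436; w1·w1 = 4·4 + (-1)·(-1) + 8·8 = 81
λ ≈ 436/81 = 5.383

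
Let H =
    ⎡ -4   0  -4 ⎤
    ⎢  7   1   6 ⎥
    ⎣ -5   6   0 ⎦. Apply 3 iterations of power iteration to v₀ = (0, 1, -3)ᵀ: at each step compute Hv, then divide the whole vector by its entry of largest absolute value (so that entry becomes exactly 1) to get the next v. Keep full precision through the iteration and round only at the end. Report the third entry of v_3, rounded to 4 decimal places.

Hv0 = (12.00000, -17.00000, 6.00000); divide by -17.00000 → v1 = (-0.70588, 1.00000, -0.35294)
Hv1 = (4.23529, -6.05882, 9.52941); divide by 9.52941 → v2 = (0.44444, -0.63580, 1.00000)
Hv2 = (-5.77778, 8.47531, -6.03704); divide by 8.47531 → v3 = (-0.68172, 1.00000, -0.71231)
Requested entry of v3: 978/-1373 = -0.7123

-0.7123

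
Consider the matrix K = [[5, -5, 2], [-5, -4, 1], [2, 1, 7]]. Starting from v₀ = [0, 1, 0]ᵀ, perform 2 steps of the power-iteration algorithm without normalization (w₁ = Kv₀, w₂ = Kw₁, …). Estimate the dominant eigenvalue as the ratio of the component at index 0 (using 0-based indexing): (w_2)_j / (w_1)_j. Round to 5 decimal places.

0.60000

w1 = Kv₀ = (-5, -4, 1)
w2 = Kw1 = (-3, 42, -7)
Ratio at component: -3 / -5 = 0.60000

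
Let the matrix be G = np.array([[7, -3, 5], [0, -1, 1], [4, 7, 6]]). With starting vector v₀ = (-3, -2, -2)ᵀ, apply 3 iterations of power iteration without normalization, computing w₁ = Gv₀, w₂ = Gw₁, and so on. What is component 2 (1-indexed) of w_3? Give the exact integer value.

-290

w1 = Gv₀ = (-25, 0, -38)
w2 = Gw1 = (-365, -38, -328)
w3 = Gw2 = (-4081, -290, -3694)
The requested component of w3 is -290.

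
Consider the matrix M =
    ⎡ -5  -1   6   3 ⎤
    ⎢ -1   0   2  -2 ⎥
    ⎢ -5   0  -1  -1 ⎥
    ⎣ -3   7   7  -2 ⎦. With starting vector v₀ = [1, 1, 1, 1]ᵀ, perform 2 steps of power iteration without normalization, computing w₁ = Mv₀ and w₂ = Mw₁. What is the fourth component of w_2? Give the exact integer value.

w1 = Mv₀ = ((-5)·1 + (-1)·1 + 6·1 + 3·1; (-1)·1 + 0·1 + 2·1 + (-2)·1; (-5)·1 + 0·1 + (-1)·1 + (-1)·1; (-3)·1 + 7·1 + 7·1 + (-2)·1) = (3, -1, -7, 9)
w2 = Mw1 = ((-5)·3 + (-1)·(-1) + 6·(-7) + 3·9; (-1)·3 + 0·(-1) + 2·(-7) + (-2)·9; (-5)·3 + 0·(-1) + (-1)·(-7) + (-1)·9; (-3)·3 + 7·(-1) + 7·(-7) + (-2)·9) = (-29, -35, -17, -83)
The requested component of w2 is -83.

-83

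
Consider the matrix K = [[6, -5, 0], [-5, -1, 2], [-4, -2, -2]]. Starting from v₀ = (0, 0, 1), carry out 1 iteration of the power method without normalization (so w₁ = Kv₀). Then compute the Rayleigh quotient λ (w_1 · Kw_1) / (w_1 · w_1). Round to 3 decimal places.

w1 = Kv₀ = (6·0 + (-5)·0 + 0·1; (-5)·0 + (-1)·0 + 2·1; (-4)·0 + (-2)·0 + (-2)·1) = (0, 2, -2)
Kw1 = (-10, -6, 0)
w1·Kw1 = 0·(-10) + 2·(-6) + (-2)·0 = -12; w1·w1 = 0·0 + 2·2 + (-2)·(-2) = 8
λ ≈ -12/8 = -1.500

λ ≈ -1.500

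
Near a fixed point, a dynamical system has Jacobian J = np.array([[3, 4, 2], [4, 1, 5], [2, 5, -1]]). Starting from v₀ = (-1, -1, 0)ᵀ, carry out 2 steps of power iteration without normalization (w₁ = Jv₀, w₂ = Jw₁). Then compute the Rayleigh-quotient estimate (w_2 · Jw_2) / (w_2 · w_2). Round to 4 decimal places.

λ ≈ 8.2319

w1 = Jv₀ = (3·(-1) + 4·(-1) + 2·0; 4·(-1) + 1·(-1) + 5·0; 2·(-1) + 5·(-1) + (-1)·0) = (-7, -5, -7)
w2 = Jw1 = (3·(-7) + 4·(-5) + 2·(-7); 4·(-7) + 1·(-5) + 5·(-7); 2·(-7) + 5·(-5) + (-1)·(-7)) = (-55, -68, -32)
Jw2 = (-501, -448, -418)
w2·Jw2 = (-55)·(-501) + (-68)·(-448) + (-32)·(-418) = 71395; w2·w2 = (-55)·(-55) + (-68)·(-68) + (-32)·(-32) = 8673
λ ≈ 71395/8673 = 8.2319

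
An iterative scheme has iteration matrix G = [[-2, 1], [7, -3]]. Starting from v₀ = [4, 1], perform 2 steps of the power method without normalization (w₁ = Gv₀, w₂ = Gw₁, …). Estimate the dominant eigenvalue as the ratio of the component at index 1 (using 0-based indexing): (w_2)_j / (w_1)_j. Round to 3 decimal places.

w1 = Gv₀ = (-7, 25)
w2 = Gw1 = (39, -124)
Ratio at component: -124 / 25 = -4.960

λ ≈ -4.960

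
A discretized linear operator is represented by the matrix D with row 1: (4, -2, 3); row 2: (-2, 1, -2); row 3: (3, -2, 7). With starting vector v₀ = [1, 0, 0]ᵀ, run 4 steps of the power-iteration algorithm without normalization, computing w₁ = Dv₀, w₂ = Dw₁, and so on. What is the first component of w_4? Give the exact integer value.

w1 = Dv₀ = (4, -2, 3)
w2 = Dw1 = (29, -16, 37)
w3 = Dw2 = (259, -148, 378)
w4 = Dw3 = (2466, -1422, 3719)
The requested component of w4 is 2466.

2466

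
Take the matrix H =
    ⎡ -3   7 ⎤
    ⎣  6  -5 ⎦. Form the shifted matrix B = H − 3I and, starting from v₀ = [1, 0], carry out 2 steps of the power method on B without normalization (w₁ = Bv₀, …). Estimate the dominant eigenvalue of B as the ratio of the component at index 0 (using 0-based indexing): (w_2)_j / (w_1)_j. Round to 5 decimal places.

B = H − 3I has rows (-6, 7); (6, -8)
w1 = Bv₀ = ((-6)·1 + 7·0; 6·1 + (-8)·0) = (-6, 6)
w2 = Bw1 = ((-6)·(-6) + 7·6; 6·(-6) + (-8)·6) = (78, -84)
Ratio: 78/-6 = -13.00000

μ ≈ -13.00000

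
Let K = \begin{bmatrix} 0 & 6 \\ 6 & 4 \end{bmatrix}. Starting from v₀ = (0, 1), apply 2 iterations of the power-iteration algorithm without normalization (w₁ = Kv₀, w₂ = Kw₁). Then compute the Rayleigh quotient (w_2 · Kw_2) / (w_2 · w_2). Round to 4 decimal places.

λ ≈ 7.8634

w1 = Kv₀ = (6, 4)
w2 = Kw1 = (24, 52)
Kw2 = (312, 352)
w2·Kw2 = 24·312 + 52·352 = 25792; w2·w2 = 24·24 + 52·52 = 3280
λ ≈ 25792/3280 = 7.8634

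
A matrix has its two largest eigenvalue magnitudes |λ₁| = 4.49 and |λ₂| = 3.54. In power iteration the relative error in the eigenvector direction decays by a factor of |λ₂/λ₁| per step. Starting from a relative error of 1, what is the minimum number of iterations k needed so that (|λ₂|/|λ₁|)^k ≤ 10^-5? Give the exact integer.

|λ₂/λ₁| = 3.54/4.49 = 0.78842
Need k ≥ ln(10^-5) / ln(0.78842) = -11.5129 / -0.2377 ≈ 48.429
Smallest integer k satisfying the bound: 49

49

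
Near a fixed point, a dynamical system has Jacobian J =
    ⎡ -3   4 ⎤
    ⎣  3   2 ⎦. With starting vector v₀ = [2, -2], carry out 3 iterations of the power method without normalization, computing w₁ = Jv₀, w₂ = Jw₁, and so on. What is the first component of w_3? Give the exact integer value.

-302

w1 = Jv₀ = (-14, 2)
w2 = Jw1 = (50, -38)
w3 = Jw2 = (-302, 74)
The requested component of w3 is -302.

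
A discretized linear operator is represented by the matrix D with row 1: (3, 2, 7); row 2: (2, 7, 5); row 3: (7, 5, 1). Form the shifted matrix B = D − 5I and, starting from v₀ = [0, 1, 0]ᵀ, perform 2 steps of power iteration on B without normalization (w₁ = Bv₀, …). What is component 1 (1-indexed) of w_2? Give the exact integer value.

35

B = D − 5I has rows (-2, 2, 7); (2, 2, 5); (7, 5, -4)
w1 = Bv₀ = ((-2)·0 + 2·1 + 7·0; 2·0 + 2·1 + 5·0; 7·0 + 5·1 + (-4)·0) = (2, 2, 5)
w2 = Bw1 = ((-2)·2 + 2·2 + 7·5; 2·2 + 2·2 + 5·5; 7·2 + 5·2 + (-4)·5) = (35, 33, 4)
Requested component of w2: 35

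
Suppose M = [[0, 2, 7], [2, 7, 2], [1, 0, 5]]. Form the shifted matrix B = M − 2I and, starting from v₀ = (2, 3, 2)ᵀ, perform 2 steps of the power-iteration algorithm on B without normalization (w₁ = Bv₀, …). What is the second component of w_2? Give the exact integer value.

B = M − 2I has rows (-2, 2, 7); (2, 5, 2); (1, 0, 3)
w1 = Bv₀ = ((-2)·2 + 2·3 + 7·2; 2·2 + 5·3 + 2·2; 1·2 + 0·3 + 3·2) = (16, 23, 8)
w2 = Bw1 = ((-2)·16 + 2·23 + 7·8; 2·16 + 5·23 + 2·8; 1·16 + 0·23 + 3·8) = (70, 163, 40)
Requested component of w2: 163

163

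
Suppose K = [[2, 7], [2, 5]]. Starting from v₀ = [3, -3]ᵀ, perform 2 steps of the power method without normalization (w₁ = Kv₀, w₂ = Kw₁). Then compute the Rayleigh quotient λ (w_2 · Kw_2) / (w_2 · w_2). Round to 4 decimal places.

7.5801

w1 = Kv₀ = (2·3 + 7·(-3); 2·3 + 5·(-3)) = (-15, -9)
w2 = Kw1 = (2·(-15) + 7·(-9); 2·(-15) + 5·(-9)) = (-93, -75)
Kw2 = (-711, -561)
w2·Kw2 = (-93)·(-711) + (-75)·(-561) = 108198; w2·w2 = (-93)·(-93) + (-75)·(-75) = 14274
λ ≈ 108198/14274 = 7.5801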